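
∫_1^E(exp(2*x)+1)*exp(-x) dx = -E - exp(-E) + exp(-1) + exp(E)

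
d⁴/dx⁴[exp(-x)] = exp(-x)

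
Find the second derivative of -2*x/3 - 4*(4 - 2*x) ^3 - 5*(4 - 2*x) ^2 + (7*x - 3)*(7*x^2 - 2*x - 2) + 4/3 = 486*x - 494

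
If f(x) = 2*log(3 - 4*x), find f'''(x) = 256/(64*x^3 - 144*x^2 + 108*x - 27)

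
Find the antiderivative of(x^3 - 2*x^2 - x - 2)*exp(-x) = (-x^3 - x^2 - x + 1)*exp(-x) + C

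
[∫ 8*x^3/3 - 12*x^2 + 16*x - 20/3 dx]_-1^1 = -64/3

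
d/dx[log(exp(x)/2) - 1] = 1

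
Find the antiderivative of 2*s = s^2 + C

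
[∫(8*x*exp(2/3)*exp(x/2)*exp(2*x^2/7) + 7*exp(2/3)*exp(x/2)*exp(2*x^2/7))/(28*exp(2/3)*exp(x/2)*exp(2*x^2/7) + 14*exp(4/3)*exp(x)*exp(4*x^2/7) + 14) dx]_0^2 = -exp(2/3)/(1 + exp(2/3)) + exp(59/21)/(1 + exp(59/21))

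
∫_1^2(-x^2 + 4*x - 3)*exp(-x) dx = exp(-2)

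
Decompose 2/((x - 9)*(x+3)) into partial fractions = -1/(6*(x + 3)) + 1/(6*(x - 9))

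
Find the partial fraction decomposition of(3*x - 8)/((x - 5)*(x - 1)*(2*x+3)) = -10/(13*(2*x + 3)) + 1/(4*(x - 1)) + 7/(52*(x - 5))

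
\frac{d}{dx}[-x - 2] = -1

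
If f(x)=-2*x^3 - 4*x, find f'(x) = -6*x^2 - 4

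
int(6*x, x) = 3*x^2 + C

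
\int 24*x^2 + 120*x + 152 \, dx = 8*x^3 + 60*x^2 + 152*x + C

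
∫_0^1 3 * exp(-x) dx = 3 - 3*exp(-1)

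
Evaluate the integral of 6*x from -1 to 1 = 0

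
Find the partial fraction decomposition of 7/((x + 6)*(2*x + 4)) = -7/(8*(x + 6)) + 7/(8*(x + 2))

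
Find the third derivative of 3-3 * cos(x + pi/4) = -3*sin(x + pi/4)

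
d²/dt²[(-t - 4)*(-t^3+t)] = 12*t^2 + 24*t - 2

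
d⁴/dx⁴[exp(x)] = exp(x)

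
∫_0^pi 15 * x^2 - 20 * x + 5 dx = 5*pi*(-1 + pi)^2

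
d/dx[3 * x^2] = 6*x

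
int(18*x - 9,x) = 9*x^2 - 9*x + C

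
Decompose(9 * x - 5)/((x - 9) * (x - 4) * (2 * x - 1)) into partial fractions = -2/(119*(2*x - 1)) - 31/(35*(x - 4)) + 76/(85*(x - 9))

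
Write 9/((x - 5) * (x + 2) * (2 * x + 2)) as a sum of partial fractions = 9/(14*(x + 2)) - 3/(4*(x + 1)) + 3/(28*(x - 5))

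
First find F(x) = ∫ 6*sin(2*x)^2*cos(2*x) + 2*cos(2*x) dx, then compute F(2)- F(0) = sin(4) + sin(4)^3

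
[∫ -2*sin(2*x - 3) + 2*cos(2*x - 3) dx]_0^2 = sin(3) + cos(1) + sin(1) - cos(3)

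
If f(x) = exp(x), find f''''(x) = exp(x)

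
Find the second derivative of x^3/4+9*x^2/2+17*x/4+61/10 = 3*x/2 + 9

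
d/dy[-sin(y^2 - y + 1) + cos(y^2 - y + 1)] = -2*y*sin(y^2 - y + 1) - 2*y*cos(y^2 - y + 1) + sin(y^2 - y + 1) + cos(y^2 - y + 1)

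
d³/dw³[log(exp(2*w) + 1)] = (-8*exp(4*w) + 8*exp(2*w))/(exp(6*w) + 3*exp(4*w) + 3*exp(2*w) + 1)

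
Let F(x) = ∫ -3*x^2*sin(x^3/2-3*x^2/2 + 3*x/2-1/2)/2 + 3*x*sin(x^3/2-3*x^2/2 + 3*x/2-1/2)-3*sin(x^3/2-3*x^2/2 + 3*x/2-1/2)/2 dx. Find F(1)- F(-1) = 1 - cos(4)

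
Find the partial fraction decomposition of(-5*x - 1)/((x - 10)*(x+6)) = -29/(16*(x + 6)) - 51/(16*(x - 10))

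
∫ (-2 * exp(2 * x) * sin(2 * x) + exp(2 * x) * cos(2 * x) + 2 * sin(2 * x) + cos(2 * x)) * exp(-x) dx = 2*cos(2*x)*sinh(x) + C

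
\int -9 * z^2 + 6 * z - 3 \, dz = -3*z^3 + 3*z^2 - 3*z + C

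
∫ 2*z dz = z^2 + C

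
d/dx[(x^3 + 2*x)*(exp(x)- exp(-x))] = (x^3*exp(2*x) + x^3 + 3*x^2*exp(2*x) - 3*x^2 + 2*x*exp(2*x) + 2*x + 2*exp(2*x) - 2)*exp(-x)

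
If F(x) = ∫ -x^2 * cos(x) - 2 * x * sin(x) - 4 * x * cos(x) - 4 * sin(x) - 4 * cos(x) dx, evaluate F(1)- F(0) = -9*sin(1)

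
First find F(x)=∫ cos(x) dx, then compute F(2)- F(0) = sin(2)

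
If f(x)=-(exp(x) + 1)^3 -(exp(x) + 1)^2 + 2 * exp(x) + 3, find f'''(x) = -27*exp(3*x) - 32*exp(2*x) - 3*exp(x)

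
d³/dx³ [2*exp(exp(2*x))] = 16*exp(2*x + exp(2*x)) + 48*exp(4*x + exp(2*x)) + 16*exp(6*x + exp(2*x))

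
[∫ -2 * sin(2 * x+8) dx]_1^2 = -cos(10) + cos(12)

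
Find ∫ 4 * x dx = 2*x^2 + C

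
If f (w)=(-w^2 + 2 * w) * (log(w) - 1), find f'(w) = -2*w*log(w) + w + 2*log(w)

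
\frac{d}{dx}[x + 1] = 1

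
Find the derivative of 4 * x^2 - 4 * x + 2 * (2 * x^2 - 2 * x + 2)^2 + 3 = 32*x^3 - 48*x^2 + 56*x - 20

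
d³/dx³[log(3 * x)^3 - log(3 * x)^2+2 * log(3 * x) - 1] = (6*log(x)^2 - 22*log(x) + 12*log(3)*log(x) - 22*log(3) + 6*log(3)^2 + 16)/x^3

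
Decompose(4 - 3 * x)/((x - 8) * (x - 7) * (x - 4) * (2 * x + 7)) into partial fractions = -116/(7245*(2*x + 7)) - 2/(45*(x - 4)) + 17/(63*(x - 7)) - 5/(23*(x - 8))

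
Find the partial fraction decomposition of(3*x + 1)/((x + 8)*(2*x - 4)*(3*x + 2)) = 9/(352*(3*x + 2)) - 23/(440*(x + 8)) + 7/(160*(x - 2))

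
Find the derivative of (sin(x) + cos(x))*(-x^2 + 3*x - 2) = x^2*sin(x) - x^2*cos(x) - 5*x*sin(x) + x*cos(x) + 5*sin(x) + cos(x)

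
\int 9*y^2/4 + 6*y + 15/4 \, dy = 3*y^3/4 + 3*y^2 + 15*y/4 + C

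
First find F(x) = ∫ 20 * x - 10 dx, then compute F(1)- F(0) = 0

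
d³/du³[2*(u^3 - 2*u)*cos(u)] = 2*u^3*sin(u) - 18*u^2*cos(u) - 40*u*sin(u) + 24*cos(u)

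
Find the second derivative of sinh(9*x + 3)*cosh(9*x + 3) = 162*sinh(18*x + 6)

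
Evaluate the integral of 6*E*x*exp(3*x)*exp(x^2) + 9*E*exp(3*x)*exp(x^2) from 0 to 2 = -3*E + 3*exp(11)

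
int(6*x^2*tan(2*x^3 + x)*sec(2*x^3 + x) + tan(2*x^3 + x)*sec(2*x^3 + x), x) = sec(2*x^3 + x) + C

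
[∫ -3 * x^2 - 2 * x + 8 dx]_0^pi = (3 + pi)*(-pi^2 + 2 + 2*pi) - 6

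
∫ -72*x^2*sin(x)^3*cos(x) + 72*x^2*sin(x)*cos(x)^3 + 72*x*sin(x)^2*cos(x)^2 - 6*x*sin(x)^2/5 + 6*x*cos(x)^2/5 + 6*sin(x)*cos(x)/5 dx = 6*x*(15*x*sin(2*x) + 1)*sin(x)*cos(x)/5 + C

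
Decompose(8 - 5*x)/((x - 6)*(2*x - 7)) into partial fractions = 19/(5*(2*x - 7)) - 22/(5*(x - 6))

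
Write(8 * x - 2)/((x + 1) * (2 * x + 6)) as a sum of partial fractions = 13/(2*(x + 3)) - 5/(2*(x + 1))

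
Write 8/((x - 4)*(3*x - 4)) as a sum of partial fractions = -3/(3*x - 4) + 1/(x - 4)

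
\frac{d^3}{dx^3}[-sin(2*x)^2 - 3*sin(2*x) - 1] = 32*sin(4*x) + 24*cos(2*x)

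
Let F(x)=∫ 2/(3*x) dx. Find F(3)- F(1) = 2*log(3)/3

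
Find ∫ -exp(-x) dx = exp(-x) + C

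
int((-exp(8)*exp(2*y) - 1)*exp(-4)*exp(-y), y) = -2*sinh(y + 4) + C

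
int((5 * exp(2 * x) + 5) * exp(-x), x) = 10*sinh(x) + C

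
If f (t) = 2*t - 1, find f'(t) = 2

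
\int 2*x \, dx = x^2 + C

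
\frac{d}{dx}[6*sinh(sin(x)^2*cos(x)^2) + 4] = 3*sin(4*x)*cosh(cos(2*x)^2/4 - 1/4)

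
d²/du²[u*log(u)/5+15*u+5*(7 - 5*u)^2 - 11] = (1250*u + 1)/(5*u)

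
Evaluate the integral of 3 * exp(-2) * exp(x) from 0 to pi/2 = -3*exp(-2) + 3*exp(-2 + pi/2)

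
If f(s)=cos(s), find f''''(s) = cos(s)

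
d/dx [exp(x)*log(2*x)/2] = (x*exp(x)*log(x) + x*exp(x)*log(2) + exp(x))/(2*x)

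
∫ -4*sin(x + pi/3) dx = 4*cos(x + pi/3) + C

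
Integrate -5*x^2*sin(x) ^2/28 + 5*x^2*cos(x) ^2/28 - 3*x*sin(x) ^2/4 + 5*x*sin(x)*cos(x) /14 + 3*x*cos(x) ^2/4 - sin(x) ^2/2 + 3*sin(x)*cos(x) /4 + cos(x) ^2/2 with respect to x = (5*x^2 + 21*x + 14)*sin(2*x)/56 + C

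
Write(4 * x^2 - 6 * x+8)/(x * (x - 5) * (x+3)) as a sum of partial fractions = 31/(12*(x + 3)) + 39/(20*(x - 5)) - 8/(15*x)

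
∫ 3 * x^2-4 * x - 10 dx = x^3 - 2*x^2 - 10*x + C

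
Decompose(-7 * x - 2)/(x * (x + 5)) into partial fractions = -33/(5*(x + 5)) - 2/(5*x)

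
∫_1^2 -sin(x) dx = -cos(1) + cos(2)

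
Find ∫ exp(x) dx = exp(x) + C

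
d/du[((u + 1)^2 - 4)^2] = 4*u^3 + 12*u^2 - 4*u - 12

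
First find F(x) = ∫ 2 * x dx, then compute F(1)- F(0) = 1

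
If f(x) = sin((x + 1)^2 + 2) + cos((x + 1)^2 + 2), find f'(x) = -2*x*sin(x^2 + 2*x + 3) + 2*x*cos(x^2 + 2*x + 3) - 2*sin(x^2 + 2*x + 3) + 2*cos(x^2 + 2*x + 3)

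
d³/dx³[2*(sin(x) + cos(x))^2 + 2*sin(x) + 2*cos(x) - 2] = -16*cos(2*x) - 2*sqrt(2)*cos(x + pi/4)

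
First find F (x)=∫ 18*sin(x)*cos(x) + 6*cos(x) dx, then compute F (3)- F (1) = -(1 + 3*sin(1))^2 + (3*sin(3) + 1)^2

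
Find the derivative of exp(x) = exp(x)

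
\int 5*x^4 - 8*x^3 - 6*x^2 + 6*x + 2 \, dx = x^5 - 2*x^4 - 2*x^3 + 3*x^2 + 2*x + C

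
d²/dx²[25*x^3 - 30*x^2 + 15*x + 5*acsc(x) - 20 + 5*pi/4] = (150*x^6 - 60*x^5 - 300*x^4 + 120*x^3 + 10*x^2*sqrt(1 - 1/x^2) + 150*x^2 - 60*x - 5*sqrt(1 - 1/x^2))/(x^5 - 2*x^3 + x)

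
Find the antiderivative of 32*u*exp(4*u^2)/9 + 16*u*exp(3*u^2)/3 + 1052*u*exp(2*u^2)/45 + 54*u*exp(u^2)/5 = 4*(exp(2*u^2) + exp(u^2) + 6)^2/9 + exp(2*u^2)/15 + exp(u^2)/15 + C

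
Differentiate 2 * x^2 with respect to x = 4*x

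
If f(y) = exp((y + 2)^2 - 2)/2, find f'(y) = y*exp(y^2 + 4*y + 2) + 2*exp(y^2 + 4*y + 2)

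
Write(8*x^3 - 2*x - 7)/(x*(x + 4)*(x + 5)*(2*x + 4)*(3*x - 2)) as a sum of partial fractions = -69/(1088*(3*x - 2)) - 997/(510*(x + 5)) + 73/(32*(x + 4)) - 67/(192*(x + 2)) + 7/(160*x)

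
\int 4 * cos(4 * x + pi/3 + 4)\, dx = sin(4*x + pi/3 + 4) + C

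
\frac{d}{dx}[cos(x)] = -sin(x)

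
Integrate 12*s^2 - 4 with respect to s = 4*s^3 - 4*s + C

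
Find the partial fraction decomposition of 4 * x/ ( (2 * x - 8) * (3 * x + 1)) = 2/(13*(3*x + 1)) + 8/(13*(x - 4))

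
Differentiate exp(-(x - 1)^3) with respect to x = (-3*x^2 + 6*x - 3)*exp(-x^3 + 3*x^2 - 3*x + 1)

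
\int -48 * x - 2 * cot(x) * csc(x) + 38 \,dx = -24*x^2 + 38*x + 2*csc(x) + C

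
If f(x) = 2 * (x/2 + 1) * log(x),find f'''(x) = (4 - x)/x^3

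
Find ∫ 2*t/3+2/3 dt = t^2/3 + 2*t/3 + C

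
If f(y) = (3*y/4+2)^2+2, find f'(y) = 9*y/8 + 3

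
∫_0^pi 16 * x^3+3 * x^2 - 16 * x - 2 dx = (1 + 4*pi)*(-2*pi + pi^3)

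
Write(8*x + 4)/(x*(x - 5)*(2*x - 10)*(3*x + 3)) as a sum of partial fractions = 1/(54*(x + 1)) - 61/(1350*(x - 5)) + 11/(45*(x - 5)^2) + 2/(75*x)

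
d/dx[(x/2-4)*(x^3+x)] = 2*x^3 - 12*x^2 + x - 4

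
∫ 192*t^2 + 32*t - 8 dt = 64*t^3 + 16*t^2 - 8*t + C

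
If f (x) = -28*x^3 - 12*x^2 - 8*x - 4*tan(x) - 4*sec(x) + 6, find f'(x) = -84*x^2 - 24*x - 4*tan(x)^2 - 4*tan(x)*sec(x) - 12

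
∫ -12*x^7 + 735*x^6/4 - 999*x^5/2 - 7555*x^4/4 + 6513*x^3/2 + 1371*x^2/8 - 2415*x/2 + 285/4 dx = -3*x^8/2 + 105*x^7/4 - 333*x^6/4 - 1511*x^5/4 + 6513*x^4/8 + 457*x^3/8 - 2415*x^2/4 + 285*x/4 + C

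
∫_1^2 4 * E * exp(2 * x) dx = -2*exp(3) + 2*exp(5)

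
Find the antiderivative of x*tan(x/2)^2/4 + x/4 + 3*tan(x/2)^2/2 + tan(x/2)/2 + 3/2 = (x/2 + 3)*tan(x/2) + C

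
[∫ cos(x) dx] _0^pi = 0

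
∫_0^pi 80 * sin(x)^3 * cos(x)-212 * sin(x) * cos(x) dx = 0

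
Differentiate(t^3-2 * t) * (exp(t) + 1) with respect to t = t^3*exp(t) + 3*t^2*exp(t) + 3*t^2 - 2*t*exp(t) - 2*exp(t) - 2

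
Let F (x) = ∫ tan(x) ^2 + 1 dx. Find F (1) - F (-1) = 2*tan(1)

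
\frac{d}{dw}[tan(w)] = cos(w)^(-2)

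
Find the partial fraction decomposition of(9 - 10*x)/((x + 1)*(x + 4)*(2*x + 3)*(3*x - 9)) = 64/(45*(2*x + 3)) - 7/(45*(x + 4)) - 19/(36*(x + 1)) - 1/(36*(x - 3))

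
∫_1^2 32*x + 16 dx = 64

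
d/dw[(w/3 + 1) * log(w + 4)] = (w*log(w + 4) + w + 4*log(w + 4) + 3)/(3*w + 12)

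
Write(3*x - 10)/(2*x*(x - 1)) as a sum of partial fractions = -7/(2*(x - 1)) + 5/x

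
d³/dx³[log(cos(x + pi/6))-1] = -2*sin(x + pi/6)/cos(x + pi/6)^3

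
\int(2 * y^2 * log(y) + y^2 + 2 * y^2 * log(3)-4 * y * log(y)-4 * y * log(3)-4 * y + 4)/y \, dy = (y - 2)^2*log(3*y) + C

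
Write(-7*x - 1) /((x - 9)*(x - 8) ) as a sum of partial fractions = 57/(x - 8) - 64/(x - 9)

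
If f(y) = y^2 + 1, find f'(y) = 2*y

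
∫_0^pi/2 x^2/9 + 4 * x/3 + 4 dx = -8 + (pi/6 + 2)^3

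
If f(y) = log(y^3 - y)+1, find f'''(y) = (6*y^6 + 6*y^4 + 6*y^2 - 2)/(y^9 - 3*y^7 + 3*y^5 - y^3)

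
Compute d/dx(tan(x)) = cos(x)^(-2)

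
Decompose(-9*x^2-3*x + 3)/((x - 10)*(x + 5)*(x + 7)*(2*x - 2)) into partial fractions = 417/(544*(x + 7)) - 23/(40*(x + 5)) + 1/(96*(x - 1)) - 103/(510*(x - 10))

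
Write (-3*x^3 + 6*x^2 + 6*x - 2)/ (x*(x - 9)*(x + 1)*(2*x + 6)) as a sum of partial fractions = -115/(144*(x + 3)) + 1/(40*(x + 1)) - 1649/(2160*(x - 9)) + 1/(27*x)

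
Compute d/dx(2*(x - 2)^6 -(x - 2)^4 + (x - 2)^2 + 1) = 12*x^5 - 120*x^4 + 476*x^3 - 936*x^2 + 914*x - 356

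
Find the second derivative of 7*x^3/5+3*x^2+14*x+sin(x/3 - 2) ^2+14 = 42*x/5 + 2*cos(2*x/3 - 4)/9 + 6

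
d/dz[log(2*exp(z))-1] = 1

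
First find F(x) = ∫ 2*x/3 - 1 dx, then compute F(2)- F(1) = 0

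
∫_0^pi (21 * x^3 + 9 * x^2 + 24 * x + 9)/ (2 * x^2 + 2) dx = 3*log(1 + pi^2)/4 + 9*pi/2 + 21*pi^2/4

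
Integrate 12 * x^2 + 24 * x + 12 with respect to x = 4*x^3 + 12*x^2 + 12*x + C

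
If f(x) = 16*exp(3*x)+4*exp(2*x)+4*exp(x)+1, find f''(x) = 144*exp(3*x) + 16*exp(2*x) + 4*exp(x)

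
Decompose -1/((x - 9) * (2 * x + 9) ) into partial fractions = 2/(27*(2*x + 9)) - 1/(27*(x - 9))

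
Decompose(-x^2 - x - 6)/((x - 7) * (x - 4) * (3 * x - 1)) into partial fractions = -29/(110*(3*x - 1)) + 26/(33*(x - 4)) - 31/(30*(x - 7))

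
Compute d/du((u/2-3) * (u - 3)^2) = 3*u^2/2 - 12*u + 45/2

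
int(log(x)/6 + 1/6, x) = x*log(x)/6 + C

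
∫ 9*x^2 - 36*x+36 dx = 3*x^3 - 18*x^2 + 36*x + C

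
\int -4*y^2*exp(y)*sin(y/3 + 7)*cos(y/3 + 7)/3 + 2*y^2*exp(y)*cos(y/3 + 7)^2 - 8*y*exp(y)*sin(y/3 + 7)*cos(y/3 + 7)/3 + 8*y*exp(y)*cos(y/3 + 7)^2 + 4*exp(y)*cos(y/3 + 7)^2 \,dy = 2*y*(y + 2)*exp(y)*cos(y/3 + 7)^2 + C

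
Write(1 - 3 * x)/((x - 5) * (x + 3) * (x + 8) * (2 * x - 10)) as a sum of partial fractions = -5/(338*(x + 8)) + 1/(64*(x + 3)) - 9/(10816*(x - 5)) - 7/(104*(x - 5)^2)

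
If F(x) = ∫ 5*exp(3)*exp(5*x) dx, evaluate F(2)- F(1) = -exp(8) + exp(13)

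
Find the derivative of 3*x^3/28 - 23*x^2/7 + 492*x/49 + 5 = 9*x^2/28 - 46*x/7 + 492/49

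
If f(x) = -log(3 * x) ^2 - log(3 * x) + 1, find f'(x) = (-2*log(x) - 2*log(3) - 1)/x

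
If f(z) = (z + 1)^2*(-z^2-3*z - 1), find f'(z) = -4*z^3 - 15*z^2 - 16*z - 5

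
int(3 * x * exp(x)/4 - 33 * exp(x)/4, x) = 3*(x - 12)*exp(x)/4 + C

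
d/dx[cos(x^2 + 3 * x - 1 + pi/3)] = -(2*x + 3)*sin(x^2 + 3*x - 1 + pi/3)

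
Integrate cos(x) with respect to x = sin(x) + C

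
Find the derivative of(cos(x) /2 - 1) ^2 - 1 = sin(x) - sin(2*x)/4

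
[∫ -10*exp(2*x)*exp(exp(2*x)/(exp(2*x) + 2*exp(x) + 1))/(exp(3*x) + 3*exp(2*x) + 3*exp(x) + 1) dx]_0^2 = -5*exp(exp(4)/(1 + exp(2))^2) + 5*exp(1/4)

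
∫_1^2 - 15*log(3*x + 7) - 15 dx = -65*log(13) + 50*log(10)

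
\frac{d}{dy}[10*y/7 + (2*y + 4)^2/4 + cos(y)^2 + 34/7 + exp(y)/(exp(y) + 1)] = (14*y*exp(2*y) + 28*y*exp(y) + 14*y - 7*exp(2*y)*sin(2*y) + 38*exp(2*y) - 14*exp(y)*sin(2*y) + 83*exp(y) - 7*sin(2*y) + 38)/(7*exp(2*y) + 14*exp(y) + 7)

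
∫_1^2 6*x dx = 9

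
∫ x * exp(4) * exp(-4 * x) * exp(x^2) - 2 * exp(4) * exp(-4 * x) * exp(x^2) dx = exp((x - 2)^2)/2 + C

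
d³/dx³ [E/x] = -6*E/x^4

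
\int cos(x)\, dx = sin(x) + C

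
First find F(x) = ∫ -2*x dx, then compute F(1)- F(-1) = 0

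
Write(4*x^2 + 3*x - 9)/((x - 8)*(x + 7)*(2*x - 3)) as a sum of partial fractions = -18/(221*(2*x - 3)) + 166/(255*(x + 7)) + 271/(195*(x - 8))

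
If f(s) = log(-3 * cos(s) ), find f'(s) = -tan(s)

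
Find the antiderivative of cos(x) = sin(x) + C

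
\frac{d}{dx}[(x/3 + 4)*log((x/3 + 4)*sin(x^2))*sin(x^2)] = 2*x^2*log((x/3 + 4)*sin(x^2))*cos(x^2)/3 + 2*x^2*cos(x^2)/3 + 8*x*log((x/3 + 4)*sin(x^2))*cos(x^2) + 8*x*cos(x^2) + log((x/3 + 4)*sin(x^2))*sin(x^2)/3 + sin(x^2)/3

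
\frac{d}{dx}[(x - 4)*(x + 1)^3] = 4*x^3 - 3*x^2 - 18*x - 11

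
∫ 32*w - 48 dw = 16*w^2 - 48*w + C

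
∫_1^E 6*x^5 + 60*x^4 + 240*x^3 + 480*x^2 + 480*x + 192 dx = -729 + (2 + E)^6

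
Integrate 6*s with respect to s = 3*s^2 + C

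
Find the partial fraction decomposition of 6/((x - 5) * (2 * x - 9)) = -12/(2*x - 9) + 6/(x - 5)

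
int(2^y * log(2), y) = 2^y + C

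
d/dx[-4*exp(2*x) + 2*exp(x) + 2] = -8*exp(2*x) + 2*exp(x)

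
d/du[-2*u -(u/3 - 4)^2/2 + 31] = -u/9 - 2/3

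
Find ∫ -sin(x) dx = cos(x) + C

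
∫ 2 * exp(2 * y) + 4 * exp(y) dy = (exp(y) + 2)^2 + C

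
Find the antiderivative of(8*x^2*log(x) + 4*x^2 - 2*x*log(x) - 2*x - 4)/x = 2*(2*x^2 - x - 2)*log(x) + C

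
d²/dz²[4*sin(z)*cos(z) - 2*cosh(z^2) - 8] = -8*z^2*cosh(z^2) - 8*sin(2*z) - 4*sinh(z^2)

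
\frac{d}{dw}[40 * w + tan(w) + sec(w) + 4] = tan(w)^2 + tan(w)*sec(w) + 41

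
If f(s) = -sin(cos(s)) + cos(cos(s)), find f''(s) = sqrt(2)*(-sin(s)^2*cos(cos(s) + pi/4) + sin(cos(s) + pi/4)*cos(s))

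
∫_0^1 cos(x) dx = sin(1)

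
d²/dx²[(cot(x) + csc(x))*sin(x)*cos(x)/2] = -cos(x)/2 - cos(2*x)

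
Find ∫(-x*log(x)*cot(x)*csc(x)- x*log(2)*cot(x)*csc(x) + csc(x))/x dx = log(2*x)*csc(x) + C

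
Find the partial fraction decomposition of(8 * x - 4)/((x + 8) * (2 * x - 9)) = 64/(25*(2*x - 9)) + 68/(25*(x + 8))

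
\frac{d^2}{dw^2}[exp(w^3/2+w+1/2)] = 9*w^4*exp(w^3/2 + w + 1/2)/4 + 3*w^2*exp(w^3/2 + w + 1/2) + 3*w*exp(w^3/2 + w + 1/2) + exp(w^3/2 + w + 1/2)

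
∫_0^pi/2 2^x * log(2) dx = -1 + 2^(pi/2)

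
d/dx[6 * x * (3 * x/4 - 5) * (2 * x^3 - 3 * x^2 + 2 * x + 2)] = 45*x^4 - 294*x^3 + 297*x^2 - 102*x - 60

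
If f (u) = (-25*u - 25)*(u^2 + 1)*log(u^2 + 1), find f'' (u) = (-150*u^3*log(u^2 + 1) - 250*u^3 - 50*u^2*log(u^2 + 1) - 150*u^2 - 150*u*log(u^2 + 1) - 150*u - 50*log(u^2 + 1) - 50)/(u^2 + 1)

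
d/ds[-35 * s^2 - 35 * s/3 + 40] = -70*s - 35/3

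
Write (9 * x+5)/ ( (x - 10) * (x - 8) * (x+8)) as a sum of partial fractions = -67/(288*(x + 8)) - 77/(32*(x - 8)) + 95/(36*(x - 10))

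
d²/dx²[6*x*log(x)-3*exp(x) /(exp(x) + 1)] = (3*x*exp(2*x) - 3*x*exp(x) + 6*exp(3*x) + 18*exp(2*x) + 18*exp(x) + 6)/(x*exp(3*x) + 3*x*exp(2*x) + 3*x*exp(x) + x)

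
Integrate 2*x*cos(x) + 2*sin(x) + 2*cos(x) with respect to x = (2*x + 2)*sin(x) + C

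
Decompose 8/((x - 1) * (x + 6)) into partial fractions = -8/(7*(x + 6)) + 8/(7*(x - 1))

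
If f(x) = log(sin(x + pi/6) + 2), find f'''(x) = (sin(2*x + pi/3) - 2*cos(x + pi/6))/(sin(x + pi/6) + 2)^3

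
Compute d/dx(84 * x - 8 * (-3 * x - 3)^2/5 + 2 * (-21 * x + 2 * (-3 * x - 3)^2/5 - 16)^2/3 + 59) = 864*x^3/25 - 4968*x^2/25 + 2652*x/25 + 7084/25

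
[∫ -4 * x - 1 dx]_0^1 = -3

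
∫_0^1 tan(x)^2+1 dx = tan(1)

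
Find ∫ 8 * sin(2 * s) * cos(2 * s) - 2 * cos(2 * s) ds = -sin(2*s) - cos(4*s) + C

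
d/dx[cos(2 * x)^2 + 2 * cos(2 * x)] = -16*sin(x)*cos(x)^3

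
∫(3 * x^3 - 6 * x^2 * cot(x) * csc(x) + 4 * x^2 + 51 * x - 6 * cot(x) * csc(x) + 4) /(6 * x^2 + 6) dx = x^2/4 + 2*x/3 + 4*log(x^2 + 1) + csc(x) + C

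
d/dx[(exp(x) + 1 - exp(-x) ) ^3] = (3*exp(6*x) + 6*exp(5*x) - 6*exp(x) + 3)*exp(-3*x)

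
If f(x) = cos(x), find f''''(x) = cos(x)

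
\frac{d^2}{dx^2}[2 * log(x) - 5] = -2/x^2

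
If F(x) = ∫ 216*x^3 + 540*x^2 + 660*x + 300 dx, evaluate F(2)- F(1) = 3360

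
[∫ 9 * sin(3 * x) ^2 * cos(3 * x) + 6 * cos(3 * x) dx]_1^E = -2*sin(3) - sin(3)^3 + sin(3*E)^3 + 2*sin(3*E)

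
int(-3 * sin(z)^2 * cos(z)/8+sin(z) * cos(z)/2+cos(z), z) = (-sin(z)^2 + 2*sin(z) + 8)*sin(z)/8 + C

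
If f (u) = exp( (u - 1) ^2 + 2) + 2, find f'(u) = 2*u*exp(u^2 - 2*u + 3) - 2*exp(u^2 - 2*u + 3)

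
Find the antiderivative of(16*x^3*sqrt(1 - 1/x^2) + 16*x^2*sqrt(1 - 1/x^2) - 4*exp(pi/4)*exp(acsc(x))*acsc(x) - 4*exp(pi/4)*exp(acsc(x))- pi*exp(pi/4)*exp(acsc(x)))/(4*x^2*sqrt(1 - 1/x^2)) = 2*x^2 + 4*x + (acsc(x) + pi/4)*exp(acsc(x) + pi/4) + C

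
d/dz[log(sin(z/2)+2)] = cos(z/2)/(2*sin(z/2) + 4)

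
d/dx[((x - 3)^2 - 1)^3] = 6*x^5 - 90*x^4 + 528*x^3 - 1512*x^2 + 2112*x - 1152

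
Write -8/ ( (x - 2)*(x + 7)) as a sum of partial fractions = 8/(9*(x + 7)) - 8/(9*(x - 2))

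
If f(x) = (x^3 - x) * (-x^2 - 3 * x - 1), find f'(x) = -5*x^4 - 12*x^3 + 6*x + 1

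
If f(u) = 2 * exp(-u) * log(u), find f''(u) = (2*u^2*log(u) - 4*u - 2)*exp(-u)/u^2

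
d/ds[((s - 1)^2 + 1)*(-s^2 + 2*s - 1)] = -4*s^3 + 12*s^2 - 14*s + 6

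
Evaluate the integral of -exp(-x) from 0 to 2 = -1 + exp(-2)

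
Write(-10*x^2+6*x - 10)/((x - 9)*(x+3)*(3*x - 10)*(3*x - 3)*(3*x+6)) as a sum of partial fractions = 65/(2584*(3*x - 10)) - 59/(4104*(x + 3)) + 31/(2376*(x + 2)) - 1/(432*(x - 1)) - 383/(80784*(x - 9))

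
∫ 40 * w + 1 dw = 20*w^2 + w + C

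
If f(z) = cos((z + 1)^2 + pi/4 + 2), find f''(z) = -4*z^2*cos(z^2 + 2*z + pi/4 + 3) - 8*z*cos(z^2 + 2*z + pi/4 + 3) + sqrt(2)*sin(z^2 + 2*z + 3) - 3*sqrt(2)*cos(z^2 + 2*z + 3)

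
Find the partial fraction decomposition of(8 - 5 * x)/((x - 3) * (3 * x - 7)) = 11/(2*(3*x - 7)) - 7/(2*(x - 3))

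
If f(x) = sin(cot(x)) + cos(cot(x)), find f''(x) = sqrt(2)*(-(-1 + sin(x)^(-2))^2*sin(pi/4 + 1/tan(x)) + sin(pi/4 + 1/tan(x)) - 2*sin(pi/4 + 1/tan(x))/sin(x)^2 + 2*cos(x)*cos(pi/4 + 1/tan(x))/sin(x)^3)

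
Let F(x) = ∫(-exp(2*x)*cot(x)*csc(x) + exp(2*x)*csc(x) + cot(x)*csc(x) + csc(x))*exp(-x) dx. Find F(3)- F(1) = (-E + exp(-1))*csc(1) + (-exp(-3) + exp(3))*csc(3)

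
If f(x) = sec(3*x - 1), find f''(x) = 18*tan(3*x - 1)^2*sec(3*x - 1) + 9*sec(3*x - 1)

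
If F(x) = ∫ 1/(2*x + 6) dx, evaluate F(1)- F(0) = -log(3)/2 + log(2)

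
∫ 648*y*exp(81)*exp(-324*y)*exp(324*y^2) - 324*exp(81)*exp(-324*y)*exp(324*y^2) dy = exp(81*(2*y - 1)^2) + C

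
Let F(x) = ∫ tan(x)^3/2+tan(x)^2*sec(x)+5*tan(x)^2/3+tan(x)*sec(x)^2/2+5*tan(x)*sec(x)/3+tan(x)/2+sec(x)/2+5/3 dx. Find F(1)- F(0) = -23/12 + 5*tan(1)/3 + (tan(1) + sec(1))^2/4 + 5*sec(1)/3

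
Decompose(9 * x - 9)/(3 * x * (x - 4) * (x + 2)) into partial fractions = -3/(4*(x + 2)) + 3/(8*(x - 4)) + 3/(8*x)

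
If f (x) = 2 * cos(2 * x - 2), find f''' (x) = 16*sin(2*x - 2)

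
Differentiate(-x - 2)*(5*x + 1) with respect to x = -10*x - 11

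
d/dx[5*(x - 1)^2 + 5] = 10*x - 10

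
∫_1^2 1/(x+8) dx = -log(27/2) + log(15)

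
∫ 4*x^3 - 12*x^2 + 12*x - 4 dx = x^4 - 4*x^3 + 6*x^2 - 4*x + C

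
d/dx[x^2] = 2*x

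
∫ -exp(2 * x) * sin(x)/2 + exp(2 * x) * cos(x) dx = exp(2*x)*cos(x)/2 + C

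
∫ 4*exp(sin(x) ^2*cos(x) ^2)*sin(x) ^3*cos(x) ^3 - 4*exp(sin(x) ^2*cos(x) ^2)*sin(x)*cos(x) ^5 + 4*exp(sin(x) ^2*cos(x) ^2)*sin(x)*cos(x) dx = -2*exp(1/8 - cos(4*x)/8)*cos(x)^2 + C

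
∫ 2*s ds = s^2 + C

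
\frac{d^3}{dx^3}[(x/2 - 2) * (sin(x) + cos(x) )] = x*sin(x)/2 - x*cos(x)/2 - 7*sin(x)/2 + cos(x)/2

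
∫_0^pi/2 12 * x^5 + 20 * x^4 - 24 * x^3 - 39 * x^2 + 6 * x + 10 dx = -pi^3/8 - pi^2/4 - 2 + pi + 2*(-pi^3/8 - pi^2/4 + 1 + pi)^2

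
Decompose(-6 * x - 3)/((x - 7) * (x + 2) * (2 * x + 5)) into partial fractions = 48/(19*(2*x + 5)) - 1/(x + 2) - 5/(19*(x - 7))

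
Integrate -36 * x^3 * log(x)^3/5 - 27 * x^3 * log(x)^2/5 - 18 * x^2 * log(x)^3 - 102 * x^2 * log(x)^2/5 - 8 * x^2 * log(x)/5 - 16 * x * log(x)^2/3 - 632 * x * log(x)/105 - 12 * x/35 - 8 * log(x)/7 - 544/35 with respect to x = -(3*x + 10)*(63*x^3*log(x)^3 + 28*x^2*log(x)^2 + 12*x*log(x) + 504)/105 + C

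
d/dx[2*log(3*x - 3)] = 2/(x - 1)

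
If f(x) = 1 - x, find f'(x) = -1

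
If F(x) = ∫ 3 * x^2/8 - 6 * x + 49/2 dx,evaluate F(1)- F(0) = 173/8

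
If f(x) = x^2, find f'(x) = 2*x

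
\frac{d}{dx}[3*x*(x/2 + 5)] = 3*x + 15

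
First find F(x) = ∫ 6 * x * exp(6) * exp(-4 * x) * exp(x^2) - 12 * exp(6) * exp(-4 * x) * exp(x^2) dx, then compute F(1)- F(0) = -3*exp(6) + 3*exp(3)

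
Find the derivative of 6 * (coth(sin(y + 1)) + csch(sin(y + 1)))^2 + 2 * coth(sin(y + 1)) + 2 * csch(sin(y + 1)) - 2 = -2*(6 + cosh(sin(y + 1))/sinh(sin(y + 1)) + 1/sinh(sin(y + 1)) + 12*cosh(sin(y + 1))/sinh(sin(y + 1))^2 + 12/sinh(sin(y + 1))^2)*cos(y + 1)/sinh(sin(y + 1))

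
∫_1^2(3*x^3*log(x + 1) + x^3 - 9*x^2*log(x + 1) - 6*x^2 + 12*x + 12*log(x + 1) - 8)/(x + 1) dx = log(2)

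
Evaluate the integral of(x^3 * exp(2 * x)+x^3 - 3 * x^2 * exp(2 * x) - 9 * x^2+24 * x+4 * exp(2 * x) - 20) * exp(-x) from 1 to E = -exp(-1) + E + (-2 + E)^3*(-exp(-E) + exp(E))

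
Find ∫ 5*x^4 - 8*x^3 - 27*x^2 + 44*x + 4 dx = x^5 - 2*x^4 - 9*x^3 + 22*x^2 + 4*x + C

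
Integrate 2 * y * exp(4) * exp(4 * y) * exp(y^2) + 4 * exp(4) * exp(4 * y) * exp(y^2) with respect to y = exp((y + 2)^2) + C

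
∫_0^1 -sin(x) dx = -1 + cos(1)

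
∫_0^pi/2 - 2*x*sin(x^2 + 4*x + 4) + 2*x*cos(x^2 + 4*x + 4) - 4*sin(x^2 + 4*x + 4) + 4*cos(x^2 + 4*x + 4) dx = sqrt(2)*(sin(pi/4 + pi^2/4 + 4) - sin(pi/4 + 4))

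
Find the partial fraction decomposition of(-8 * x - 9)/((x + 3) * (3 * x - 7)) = -83/(16*(3*x - 7)) - 15/(16*(x + 3))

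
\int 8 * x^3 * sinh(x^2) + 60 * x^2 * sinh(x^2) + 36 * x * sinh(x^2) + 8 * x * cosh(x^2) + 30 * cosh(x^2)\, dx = (4*x^2 + 30*x + 18)*cosh(x^2) + C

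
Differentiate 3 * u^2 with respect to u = 6*u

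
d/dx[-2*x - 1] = -2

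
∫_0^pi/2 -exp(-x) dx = -1 + exp(-pi/2)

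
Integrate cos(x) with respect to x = sin(x) + C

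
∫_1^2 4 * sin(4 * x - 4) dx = 1 - cos(4)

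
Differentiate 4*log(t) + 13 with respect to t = 4/t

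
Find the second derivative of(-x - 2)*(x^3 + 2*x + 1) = -12*x^2 - 12*x - 4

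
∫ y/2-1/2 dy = y^2/4 - y/2 + C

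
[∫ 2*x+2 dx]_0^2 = 8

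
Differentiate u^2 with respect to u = 2*u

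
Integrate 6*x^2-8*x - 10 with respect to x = 2*x^3 - 4*x^2 - 10*x + C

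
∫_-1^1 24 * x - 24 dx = -48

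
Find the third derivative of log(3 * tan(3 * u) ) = 54*tan(3*u)^3 + 54*tan(3*u) + 54/tan(3*u) + 54/tan(3*u)^3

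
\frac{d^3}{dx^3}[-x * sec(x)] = (x*sin(x)/cos(x) - 6*x*sin(x)/cos(x)^3 + 3 - 6/cos(x)^2)/cos(x)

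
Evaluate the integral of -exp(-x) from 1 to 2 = -exp(-1) + exp(-2)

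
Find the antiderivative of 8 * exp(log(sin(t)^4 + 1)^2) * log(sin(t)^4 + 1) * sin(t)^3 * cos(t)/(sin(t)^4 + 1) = exp(log(sin(t)^4 + 1)^2) + C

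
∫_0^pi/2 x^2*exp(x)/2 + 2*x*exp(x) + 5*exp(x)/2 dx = -3/2 + (2 + (1 + pi/2)^2)*exp(pi/2)/2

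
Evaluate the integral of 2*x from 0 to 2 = 4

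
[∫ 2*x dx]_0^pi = pi^2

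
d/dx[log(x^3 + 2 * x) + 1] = (3*x^2 + 2)/(x^3 + 2*x)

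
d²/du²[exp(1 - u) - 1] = exp(1 - u)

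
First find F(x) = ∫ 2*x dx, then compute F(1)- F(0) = 1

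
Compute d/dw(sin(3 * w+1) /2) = 3*cos(3*w + 1)/2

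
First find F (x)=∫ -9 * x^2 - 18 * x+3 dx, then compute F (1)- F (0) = -9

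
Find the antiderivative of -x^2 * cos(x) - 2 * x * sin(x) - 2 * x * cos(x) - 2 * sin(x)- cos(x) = -(x + 1)^2*sin(x) + C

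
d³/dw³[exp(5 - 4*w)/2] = -32*exp(5 - 4*w)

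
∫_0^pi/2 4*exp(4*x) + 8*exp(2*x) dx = -9 + (2 + exp(pi))^2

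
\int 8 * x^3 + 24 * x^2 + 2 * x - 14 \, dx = 2*x^4 + 8*x^3 + x^2 - 14*x + C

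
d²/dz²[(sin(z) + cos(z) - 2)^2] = -4*sin(2*z) + 4*sqrt(2)*sin(z + pi/4)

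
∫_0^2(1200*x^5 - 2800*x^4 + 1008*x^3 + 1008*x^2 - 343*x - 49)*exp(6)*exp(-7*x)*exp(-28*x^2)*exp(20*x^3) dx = -6*exp(6) + 40*exp(40)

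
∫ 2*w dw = w^2 + C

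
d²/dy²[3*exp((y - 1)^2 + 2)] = 12*y^2*exp(y^2 - 2*y + 3) - 24*y*exp(y^2 - 2*y + 3) + 18*exp(y^2 - 2*y + 3)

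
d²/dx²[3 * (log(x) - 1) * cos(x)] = 3*(-x^2*log(x)*cos(x) + x^2*cos(x) - 2*x*sin(x) - cos(x))/x^2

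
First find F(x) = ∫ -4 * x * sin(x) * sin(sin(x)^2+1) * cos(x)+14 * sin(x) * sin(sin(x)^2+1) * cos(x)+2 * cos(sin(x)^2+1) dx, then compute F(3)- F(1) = 5*cos(sin(1)^2 + 1) - cos(sin(3)^2 + 1)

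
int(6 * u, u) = 3*u^2 + C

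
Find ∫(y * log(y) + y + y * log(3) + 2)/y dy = (y + 2)*log(3*y) + C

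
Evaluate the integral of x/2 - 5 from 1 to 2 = -17/4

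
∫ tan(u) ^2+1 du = tan(u) + C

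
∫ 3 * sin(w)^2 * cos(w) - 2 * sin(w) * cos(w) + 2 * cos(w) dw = (sin(w)^2 - sin(w) + 2)*sin(w) + C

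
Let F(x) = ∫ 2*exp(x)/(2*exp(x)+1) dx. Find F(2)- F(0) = -log(3) + log(1 + 2*exp(2))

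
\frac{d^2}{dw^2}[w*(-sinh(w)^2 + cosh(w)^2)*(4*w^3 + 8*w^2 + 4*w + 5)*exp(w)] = (4*w^4 + 40*w^3 + 100*w^2 + 69*w + 18)*exp(w)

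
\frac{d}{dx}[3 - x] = -1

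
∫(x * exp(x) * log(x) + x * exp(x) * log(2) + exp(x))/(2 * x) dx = exp(x)*log(2*x)/2 + C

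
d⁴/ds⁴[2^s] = 2^s*log(2)^4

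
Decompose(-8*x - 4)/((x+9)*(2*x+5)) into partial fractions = 32/(13*(2*x + 5)) - 68/(13*(x + 9))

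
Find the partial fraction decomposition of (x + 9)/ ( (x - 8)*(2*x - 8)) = -13/(8*(x - 4)) + 17/(8*(x - 8))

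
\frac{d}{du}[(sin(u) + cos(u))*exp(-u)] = -2*exp(-u)*sin(u)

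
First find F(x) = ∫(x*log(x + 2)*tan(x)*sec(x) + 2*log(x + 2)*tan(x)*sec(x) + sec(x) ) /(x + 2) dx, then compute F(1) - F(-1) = log(3)*sec(1)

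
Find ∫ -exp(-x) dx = exp(-x) + C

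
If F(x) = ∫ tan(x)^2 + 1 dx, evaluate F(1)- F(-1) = 2*tan(1)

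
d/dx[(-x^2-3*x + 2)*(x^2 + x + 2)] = -4*x^3 - 12*x^2 - 6*x - 4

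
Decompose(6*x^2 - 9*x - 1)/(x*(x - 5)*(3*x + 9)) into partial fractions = 10/(9*(x + 3)) + 13/(15*(x - 5)) + 1/(45*x)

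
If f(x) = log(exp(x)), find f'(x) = 1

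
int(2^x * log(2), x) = 2^x + C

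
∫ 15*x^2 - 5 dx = 5*x^3 - 5*x + C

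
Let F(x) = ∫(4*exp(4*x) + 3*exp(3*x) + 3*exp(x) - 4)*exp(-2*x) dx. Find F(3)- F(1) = -2*(E - exp(-1))^2 - 3*E - 3*exp(-3) + 3*exp(-1) + 3*exp(3) + 2*(-exp(-3) + exp(3))^2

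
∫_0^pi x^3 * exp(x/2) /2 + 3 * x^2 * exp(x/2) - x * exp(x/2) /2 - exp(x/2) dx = (-pi + pi^3)*exp(pi/2)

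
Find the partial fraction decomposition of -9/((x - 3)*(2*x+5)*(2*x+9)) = -3/(10*(2*x + 9)) + 9/(22*(2*x + 5)) - 3/(55*(x - 3))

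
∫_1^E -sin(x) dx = cos(E) - cos(1)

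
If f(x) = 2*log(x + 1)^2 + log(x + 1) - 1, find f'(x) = (4*log(x + 1) + 1)/(x + 1)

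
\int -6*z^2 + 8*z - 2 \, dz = -2*z^3 + 4*z^2 - 2*z + C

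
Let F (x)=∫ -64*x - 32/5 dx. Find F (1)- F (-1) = -64/5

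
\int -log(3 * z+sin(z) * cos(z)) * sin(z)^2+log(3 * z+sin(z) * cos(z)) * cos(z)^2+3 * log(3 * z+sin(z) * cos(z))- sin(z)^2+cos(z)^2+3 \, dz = (6*z + sin(2*z))*log(3*z + sin(2*z)/2)/2 + C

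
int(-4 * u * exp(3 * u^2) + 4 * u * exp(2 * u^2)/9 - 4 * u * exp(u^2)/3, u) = (-6*exp(2*u^2) + exp(u^2) - 6)*exp(u^2)/9 + C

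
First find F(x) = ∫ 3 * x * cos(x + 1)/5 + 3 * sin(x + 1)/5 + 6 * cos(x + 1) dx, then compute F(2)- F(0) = -6*sin(1) + 36*sin(3)/5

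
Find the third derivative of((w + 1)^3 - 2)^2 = 120*w^3 + 360*w^2 + 360*w + 96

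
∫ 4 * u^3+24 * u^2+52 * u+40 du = u^4 + 8*u^3 + 26*u^2 + 40*u + C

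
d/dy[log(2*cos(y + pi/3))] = -tan(y + pi/3)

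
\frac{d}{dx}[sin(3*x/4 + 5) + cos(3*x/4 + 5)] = 3*sqrt(2)*cos(3*x/4 + pi/4 + 5)/4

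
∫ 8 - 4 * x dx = -2*x^2 + 8*x + C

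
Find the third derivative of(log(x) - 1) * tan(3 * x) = (162*x^3*log(x)*tan(3*x)^4 + 216*x^3*log(x)*tan(3*x)^2 + 54*x^3*log(x) - 162*x^3*tan(3*x)^4 - 216*x^3*tan(3*x)^2 - 54*x^3 + 54*x^2*tan(3*x)^3 + 54*x^2*tan(3*x) - 9*x*tan(3*x)^2 - 9*x + 2*tan(3*x))/x^3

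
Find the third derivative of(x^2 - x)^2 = 24*x - 12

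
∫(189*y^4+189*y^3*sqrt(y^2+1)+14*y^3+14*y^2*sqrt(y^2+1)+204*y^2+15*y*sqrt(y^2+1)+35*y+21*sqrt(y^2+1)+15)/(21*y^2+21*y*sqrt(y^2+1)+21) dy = 3*y^3 + y^2/3 + 5*y/7 + log(y + sqrt(y^2 + 1)) + C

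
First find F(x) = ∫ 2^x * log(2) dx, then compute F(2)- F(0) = 3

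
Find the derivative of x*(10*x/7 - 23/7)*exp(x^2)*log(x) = 20*x^3*exp(x^2)*log(x)/7 - 46*x^2*exp(x^2)*log(x)/7 + 20*x*exp(x^2)*log(x)/7 + 10*x*exp(x^2)/7 - 23*exp(x^2)*log(x)/7 - 23*exp(x^2)/7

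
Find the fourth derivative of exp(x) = exp(x)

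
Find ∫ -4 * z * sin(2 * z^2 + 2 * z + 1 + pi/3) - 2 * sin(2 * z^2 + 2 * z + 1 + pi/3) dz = cos(2*z^2 + 2*z + 1 + pi/3) + C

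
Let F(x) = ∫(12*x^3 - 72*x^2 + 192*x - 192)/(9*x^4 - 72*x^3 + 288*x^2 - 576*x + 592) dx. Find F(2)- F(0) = -log(37)/3 + log(10)/3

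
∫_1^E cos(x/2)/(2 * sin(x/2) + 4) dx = -log(sin(1/2) + 2) + log(sin(E/2) + 2)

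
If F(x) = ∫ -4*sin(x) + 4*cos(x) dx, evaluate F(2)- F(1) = 4*sqrt(2)*(-sin(pi/4 + 1) + sin(pi/4 + 2))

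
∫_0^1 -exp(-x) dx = -1 + exp(-1)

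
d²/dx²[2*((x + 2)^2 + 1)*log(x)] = (4*x^2*log(x) + 6*x^2 + 8*x - 10)/x^2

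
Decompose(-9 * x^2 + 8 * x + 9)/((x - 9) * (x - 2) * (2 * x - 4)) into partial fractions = 207/(98*(x - 2)) + 11/(14*(x - 2)^2) - 324/(49*(x - 9))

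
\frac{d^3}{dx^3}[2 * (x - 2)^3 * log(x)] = (12*x^3*log(x) + 22*x^3 - 24*x^2 - 24*x - 32)/x^3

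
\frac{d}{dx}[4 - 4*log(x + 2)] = -4/(x + 2)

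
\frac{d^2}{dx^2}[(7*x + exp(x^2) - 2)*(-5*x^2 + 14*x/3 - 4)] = -20*x^4*exp(x^2) + 56*x^3*exp(x^2)/3 - 66*x^2*exp(x^2) + 28*x*exp(x^2) - 210*x - 18*exp(x^2) + 256/3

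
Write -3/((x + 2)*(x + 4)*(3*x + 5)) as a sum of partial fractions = -27/(7*(3*x + 5)) - 3/(14*(x + 4)) + 3/(2*(x + 2))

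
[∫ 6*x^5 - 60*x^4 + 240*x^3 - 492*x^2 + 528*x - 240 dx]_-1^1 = -832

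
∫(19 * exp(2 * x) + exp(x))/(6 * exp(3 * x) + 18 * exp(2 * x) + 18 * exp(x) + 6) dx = (-14*exp(2*x) - 47*exp(x) - 24)/(6*(exp(2*x) + 2*exp(x) + 1)) + C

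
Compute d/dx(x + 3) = 1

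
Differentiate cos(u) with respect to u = -sin(u)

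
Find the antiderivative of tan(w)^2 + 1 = tan(w) + C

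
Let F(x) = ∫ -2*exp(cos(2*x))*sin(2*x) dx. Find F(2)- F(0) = -E + exp(cos(4))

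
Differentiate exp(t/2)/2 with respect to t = exp(t/2)/4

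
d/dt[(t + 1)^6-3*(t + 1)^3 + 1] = 6*t^5 + 30*t^4 + 60*t^3 + 51*t^2 + 12*t - 3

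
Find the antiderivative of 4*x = 2*x^2 + C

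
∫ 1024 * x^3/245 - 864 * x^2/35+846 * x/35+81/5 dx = 256*x^4/245 - 288*x^3/35 + 423*x^2/35 + 81*x/5 + C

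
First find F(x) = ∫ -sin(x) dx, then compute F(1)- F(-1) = 0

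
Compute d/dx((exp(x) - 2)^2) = 2*exp(2*x) - 4*exp(x)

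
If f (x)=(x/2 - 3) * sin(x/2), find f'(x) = x*cos(x/2)/4 + sin(x/2)/2 - 3*cos(x/2)/2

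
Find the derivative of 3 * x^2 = 6*x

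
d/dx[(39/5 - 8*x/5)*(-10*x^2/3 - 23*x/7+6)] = 16*x^2 - 1452*x/35 - 1233/35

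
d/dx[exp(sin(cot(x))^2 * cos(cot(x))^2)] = -4*exp(sin(1/tan(x))^2)*exp(-sin(1/tan(x))^4)*sin(pi/4 + 1/tan(x))*sin(1/tan(x))*cos(pi/4 + 1/tan(x))*cos(1/tan(x))/sin(x)^2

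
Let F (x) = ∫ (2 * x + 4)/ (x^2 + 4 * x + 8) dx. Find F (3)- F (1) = -log(13) + log(29)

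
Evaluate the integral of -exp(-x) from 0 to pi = -1 + exp(-pi)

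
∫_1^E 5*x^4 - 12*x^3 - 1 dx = (-1 + (-2 + E)^2)*(1 + E + exp(2) + exp(3))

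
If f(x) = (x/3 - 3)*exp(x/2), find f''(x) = x*exp(x/2)/12 - 5*exp(x/2)/12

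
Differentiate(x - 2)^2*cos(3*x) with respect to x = -3*x^2*sin(3*x) + 12*x*sin(3*x) + 2*x*cos(3*x) - 12*sin(3*x) - 4*cos(3*x)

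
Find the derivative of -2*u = -2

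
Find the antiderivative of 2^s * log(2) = 2^s + C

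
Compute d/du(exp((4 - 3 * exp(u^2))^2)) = -48*u*exp(u^2 + 9*exp(2*u^2) - 24*exp(u^2) + 16) + 36*u*exp(2*u^2 + 9*exp(2*u^2) - 24*exp(u^2) + 16)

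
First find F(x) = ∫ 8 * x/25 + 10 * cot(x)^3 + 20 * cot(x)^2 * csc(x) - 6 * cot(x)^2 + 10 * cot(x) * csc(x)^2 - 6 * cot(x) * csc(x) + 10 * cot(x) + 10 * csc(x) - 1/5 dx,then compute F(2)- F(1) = -6*csc(1) - 6*cot(1) + 6*cot(2) - 5*(cot(2) + csc(2))^2 + 157/25 + 6*csc(2) + 5*(cot(1) + csc(1))^2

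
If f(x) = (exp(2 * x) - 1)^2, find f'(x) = 4*exp(4*x) - 4*exp(2*x)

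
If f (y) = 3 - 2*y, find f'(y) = -2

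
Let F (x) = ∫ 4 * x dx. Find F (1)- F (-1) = 0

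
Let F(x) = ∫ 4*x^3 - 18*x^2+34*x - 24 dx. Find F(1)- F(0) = -12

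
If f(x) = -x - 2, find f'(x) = -1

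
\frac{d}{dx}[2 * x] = 2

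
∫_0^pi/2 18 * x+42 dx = -49 + (3*pi/2 + 7)^2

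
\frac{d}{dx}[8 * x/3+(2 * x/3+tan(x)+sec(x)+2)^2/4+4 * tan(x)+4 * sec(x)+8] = x*tan(x)^2/3 + x*tan(x)*sec(x)/3 + 5*x/9 + tan(x)^3/2 + tan(x)^2*sec(x) + 5*tan(x)^2 + tan(x)*sec(x)^2/2 + 5*tan(x)*sec(x) + 5*tan(x)/6 + 5*sec(x)/6 + 25/3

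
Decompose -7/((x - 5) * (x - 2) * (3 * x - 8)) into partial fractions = 9/(2*(3*x - 8)) - 7/(6*(x - 2)) - 1/(3*(x - 5))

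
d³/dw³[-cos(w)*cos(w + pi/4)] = -4*sin(2*w + pi/4)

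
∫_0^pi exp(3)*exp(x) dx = -exp(3) + exp(3 + pi)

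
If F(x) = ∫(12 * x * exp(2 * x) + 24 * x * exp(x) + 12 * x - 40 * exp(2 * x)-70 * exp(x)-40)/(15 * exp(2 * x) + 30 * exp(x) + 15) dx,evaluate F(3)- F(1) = -32/15 - 2*E/(3*(1 + E)) + 2*exp(3)/(3*(1 + exp(3)))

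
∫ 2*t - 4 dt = t^2 - 4*t + C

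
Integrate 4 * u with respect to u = 2*u^2 + C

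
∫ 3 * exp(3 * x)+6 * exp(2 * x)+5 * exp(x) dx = (exp(x) + 1)^3 + 2*exp(x) + C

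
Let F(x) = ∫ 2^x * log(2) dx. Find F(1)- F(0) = 1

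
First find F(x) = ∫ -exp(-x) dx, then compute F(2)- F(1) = -exp(-1) + exp(-2)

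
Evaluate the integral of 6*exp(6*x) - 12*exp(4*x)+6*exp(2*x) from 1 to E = -(-1 + exp(2))^3 + (-1 + exp(2*E))^3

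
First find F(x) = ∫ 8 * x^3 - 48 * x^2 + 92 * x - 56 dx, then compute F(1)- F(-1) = -144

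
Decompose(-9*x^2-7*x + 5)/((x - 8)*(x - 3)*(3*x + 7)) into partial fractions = -249/(496*(3*x + 7)) + 97/(80*(x - 3)) - 627/(155*(x - 8))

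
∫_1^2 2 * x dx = 3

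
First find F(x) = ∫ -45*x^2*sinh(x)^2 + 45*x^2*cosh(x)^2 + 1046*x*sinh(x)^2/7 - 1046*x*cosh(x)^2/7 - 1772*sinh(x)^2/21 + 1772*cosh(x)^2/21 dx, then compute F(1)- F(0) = 74/3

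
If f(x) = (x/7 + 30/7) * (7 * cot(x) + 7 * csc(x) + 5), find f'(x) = -x*cot(x)^2 - x*cot(x)*csc(x) - x - 30*cot(x)^2 - 30*cot(x)*csc(x) + cot(x) + csc(x) - 205/7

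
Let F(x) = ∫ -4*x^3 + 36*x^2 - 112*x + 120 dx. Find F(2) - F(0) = 96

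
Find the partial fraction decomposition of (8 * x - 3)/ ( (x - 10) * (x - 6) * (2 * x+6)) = -3/(26*(x + 3)) - 5/(8*(x - 6)) + 77/(104*(x - 10))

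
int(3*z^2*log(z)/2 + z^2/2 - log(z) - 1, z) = z*(z^2 - 2)*log(z)/2 + C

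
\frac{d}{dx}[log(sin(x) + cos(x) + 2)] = (-sin(x) + cos(x))/(sin(x) + cos(x) + 2)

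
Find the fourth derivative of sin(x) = sin(x)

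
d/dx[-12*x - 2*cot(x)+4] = 2*cot(x)^2 - 10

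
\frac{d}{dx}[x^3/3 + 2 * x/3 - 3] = x^2 + 2/3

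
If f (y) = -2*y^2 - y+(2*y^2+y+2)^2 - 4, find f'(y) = 16*y^3 + 12*y^2 + 14*y + 3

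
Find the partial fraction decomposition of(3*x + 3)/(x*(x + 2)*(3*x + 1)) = -18/(5*(3*x + 1)) - 3/(10*(x + 2)) + 3/(2*x)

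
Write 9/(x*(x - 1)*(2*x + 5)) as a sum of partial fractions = 36/(35*(2*x + 5)) + 9/(7*(x - 1)) - 9/(5*x)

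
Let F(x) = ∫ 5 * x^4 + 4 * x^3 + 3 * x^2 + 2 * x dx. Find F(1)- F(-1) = 4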